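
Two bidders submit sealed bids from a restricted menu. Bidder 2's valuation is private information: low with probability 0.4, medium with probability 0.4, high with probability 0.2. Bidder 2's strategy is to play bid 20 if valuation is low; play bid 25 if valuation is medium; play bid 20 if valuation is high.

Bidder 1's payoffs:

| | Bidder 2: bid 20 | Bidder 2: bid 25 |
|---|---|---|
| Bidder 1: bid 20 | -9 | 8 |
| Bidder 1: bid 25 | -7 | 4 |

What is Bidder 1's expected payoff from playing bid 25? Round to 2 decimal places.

-2.60

E[bid 25] = 0.4·(-7) + 0.4·4 + 0.2·(-7) = (-2.8) + 1.6 + (-1.4) = -2.6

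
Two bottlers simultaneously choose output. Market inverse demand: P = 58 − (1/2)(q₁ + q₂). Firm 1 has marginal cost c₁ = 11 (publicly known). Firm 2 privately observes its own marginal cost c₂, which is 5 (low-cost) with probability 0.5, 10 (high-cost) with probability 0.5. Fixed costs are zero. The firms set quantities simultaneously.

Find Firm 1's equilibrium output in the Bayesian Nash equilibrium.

Each type of Firm 2 best-responds to q₁; Firm 1 best-responds to the expected q₂ over Firm 2's types.
Firm 2 with cost c maximizes (58 − (1/2)(q₁+q₂) − c)·q₂, giving q₂(c) = (58 − c − (1/2)q₁).
E[c₂] = 0.5·5 + 0.5·10 = 7.5
Firm 1's FOC against E[q₂] yields q₁ = (58 − 2·11 + E[c₂])/(3/2) = (58 − 22 + 7.5)/(3/2) = 29.

29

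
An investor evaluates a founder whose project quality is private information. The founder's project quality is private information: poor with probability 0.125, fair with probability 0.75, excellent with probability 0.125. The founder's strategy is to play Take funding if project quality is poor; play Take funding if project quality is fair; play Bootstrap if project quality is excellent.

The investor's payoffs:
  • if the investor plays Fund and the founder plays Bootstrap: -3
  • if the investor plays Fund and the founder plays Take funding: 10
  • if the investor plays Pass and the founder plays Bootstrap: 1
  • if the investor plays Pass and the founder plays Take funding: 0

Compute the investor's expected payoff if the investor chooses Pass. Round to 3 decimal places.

Take the expectation over the founder's project quality, weighting each type's action by its prior probability.
E[Pass] = 0.125·0 + 0.75·0 + 0.125·1 = 0 + 0 + 0.125 = 0.125

0.125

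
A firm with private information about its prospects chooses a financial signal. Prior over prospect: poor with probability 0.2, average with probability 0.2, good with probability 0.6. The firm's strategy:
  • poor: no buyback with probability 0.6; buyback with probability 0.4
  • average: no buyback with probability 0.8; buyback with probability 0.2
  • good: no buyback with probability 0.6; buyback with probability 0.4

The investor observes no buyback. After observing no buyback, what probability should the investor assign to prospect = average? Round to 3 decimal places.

P(no buyback) = 0.2·0.6 + 0.2·0.8 + 0.6·0.6 = 0.64
P(average | no buyback) = (0.2·0.8) / 0.64 = 0.16 / 0.64 = 0.25

0.250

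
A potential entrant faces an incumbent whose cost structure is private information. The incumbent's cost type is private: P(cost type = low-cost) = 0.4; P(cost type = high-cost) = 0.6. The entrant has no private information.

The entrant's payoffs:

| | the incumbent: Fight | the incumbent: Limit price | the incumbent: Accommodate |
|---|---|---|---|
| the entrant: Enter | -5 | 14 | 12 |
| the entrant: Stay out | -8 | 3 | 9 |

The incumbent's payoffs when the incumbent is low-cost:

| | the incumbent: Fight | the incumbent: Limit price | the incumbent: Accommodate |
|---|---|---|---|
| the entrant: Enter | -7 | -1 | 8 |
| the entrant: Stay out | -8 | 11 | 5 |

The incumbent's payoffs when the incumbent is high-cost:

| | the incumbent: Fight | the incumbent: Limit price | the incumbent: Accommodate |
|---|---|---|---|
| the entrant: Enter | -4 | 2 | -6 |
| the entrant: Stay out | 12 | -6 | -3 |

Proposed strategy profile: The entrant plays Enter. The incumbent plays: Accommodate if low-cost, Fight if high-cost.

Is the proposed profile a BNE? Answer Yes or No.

No

The entrant plays Enter: E[Enter] = 0.4·(12) + 0.6·(-5) = 1.8; E[Stay out] = -1.2. Best-responding. ✓
The incumbent (cost type low-cost), facing Enter: Fight gives -7, Limit price gives -1, Accommodate gives 8. Proposed Accommodate is best. ✓
The incumbent (cost type high-cost), facing Enter: Fight gives -4, Limit price gives 2, Accommodate gives -6. Proposed Fight is not best — profitable deviation exists. ✗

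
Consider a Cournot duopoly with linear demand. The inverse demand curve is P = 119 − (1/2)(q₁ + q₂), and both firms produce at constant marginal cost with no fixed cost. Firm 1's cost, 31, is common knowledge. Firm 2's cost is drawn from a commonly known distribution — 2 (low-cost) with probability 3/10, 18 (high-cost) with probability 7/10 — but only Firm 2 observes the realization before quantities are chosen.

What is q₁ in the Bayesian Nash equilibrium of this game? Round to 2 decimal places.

46.80

Each type of Firm 2 best-responds to q₁; Firm 1 best-responds to the expected q₂ over Firm 2's types.
Firm 2 with cost c maximizes (119 − (1/2)(q₁+q₂) − c)·q₂, giving q₂(c) = (119 − c − (1/2)q₁).
E[c₂] = 3/10·2 + 7/10·18 = 13.2
Firm 1's FOC against E[q₂] yields q₁ = (119 − 2·31 + E[c₂])/(3/2) = (119 − 62 + 13.2)/(3/2) = 46.8.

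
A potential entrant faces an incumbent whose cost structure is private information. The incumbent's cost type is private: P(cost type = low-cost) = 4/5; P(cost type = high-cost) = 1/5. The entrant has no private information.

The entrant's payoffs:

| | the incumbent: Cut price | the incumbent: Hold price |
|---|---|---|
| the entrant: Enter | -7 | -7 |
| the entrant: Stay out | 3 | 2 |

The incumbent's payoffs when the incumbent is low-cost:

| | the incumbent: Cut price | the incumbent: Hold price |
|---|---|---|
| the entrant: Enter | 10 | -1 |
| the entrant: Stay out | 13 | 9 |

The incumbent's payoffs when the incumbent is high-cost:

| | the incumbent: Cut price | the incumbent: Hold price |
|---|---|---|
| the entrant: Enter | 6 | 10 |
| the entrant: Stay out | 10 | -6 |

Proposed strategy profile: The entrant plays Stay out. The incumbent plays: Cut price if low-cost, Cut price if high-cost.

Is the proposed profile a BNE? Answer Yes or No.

Yes

A profile is a BNE iff every type of every player is best-responding given beliefs about the other side.
The entrant plays Stay out: E[Stay out] = 4/5·(3) + 1/5·(3) = 3; E[Enter] = -7. Best-responding. ✓
The incumbent (cost type low-cost), facing Stay out: Cut price gives 13, Hold price gives 9. Proposed Cut price is best. ✓
The incumbent (cost type high-cost), facing Stay out: Cut price gives 10, Hold price gives -6. Proposed Cut price is best. ✓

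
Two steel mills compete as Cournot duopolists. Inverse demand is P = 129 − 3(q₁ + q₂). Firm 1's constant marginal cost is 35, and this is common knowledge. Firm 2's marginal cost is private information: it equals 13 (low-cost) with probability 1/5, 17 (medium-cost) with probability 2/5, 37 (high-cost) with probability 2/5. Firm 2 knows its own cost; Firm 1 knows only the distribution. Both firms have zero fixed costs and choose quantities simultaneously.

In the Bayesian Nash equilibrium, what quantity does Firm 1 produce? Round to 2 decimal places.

Type-c best response for Firm 2: q₂(c) = (129 − c)/6 − q₁/2.
Firm 1 maximizes expected profit; its first-order condition is 129 − 6q₁ − 3E[q₂] − 35 = 0.
Substituting E[q₂] and solving: E[c₂] = 24.2, so q₁ = (129 − 2·35 + 24.2)/9 = 9.24444.

9.24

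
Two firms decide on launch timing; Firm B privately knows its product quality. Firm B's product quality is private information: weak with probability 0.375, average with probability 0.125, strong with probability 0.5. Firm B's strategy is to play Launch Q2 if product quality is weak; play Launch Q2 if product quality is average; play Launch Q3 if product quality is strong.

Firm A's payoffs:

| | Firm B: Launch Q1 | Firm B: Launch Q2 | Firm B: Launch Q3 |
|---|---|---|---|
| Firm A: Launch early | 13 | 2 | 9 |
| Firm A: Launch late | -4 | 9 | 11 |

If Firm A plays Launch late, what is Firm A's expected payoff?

10

Take the expectation over Firm B's product quality, weighting each type's action by its prior probability.
E[Launch late] = 0.375·9 + 0.125·9 + 0.5·11 = 3.375 + 1.125 + 5.5 = 10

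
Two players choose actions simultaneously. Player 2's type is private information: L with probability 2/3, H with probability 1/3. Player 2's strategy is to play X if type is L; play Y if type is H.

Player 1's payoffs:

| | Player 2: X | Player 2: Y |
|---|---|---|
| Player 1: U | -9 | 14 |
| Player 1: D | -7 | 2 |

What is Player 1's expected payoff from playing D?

-4

Take the expectation over Player 2's type, weighting each type's action by its prior probability.
E[D] = 2/3·(-7) + 1/3·2 = (-14/3) + 2/3 = -4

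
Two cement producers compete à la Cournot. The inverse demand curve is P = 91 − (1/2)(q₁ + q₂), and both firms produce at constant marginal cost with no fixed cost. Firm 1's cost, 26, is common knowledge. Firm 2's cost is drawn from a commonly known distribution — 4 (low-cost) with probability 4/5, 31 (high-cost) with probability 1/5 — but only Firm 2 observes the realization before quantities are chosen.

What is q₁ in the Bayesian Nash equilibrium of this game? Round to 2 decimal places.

32.27

Type-c best response for Firm 2: q₂(c) = (91 − c) − q₁/2.
Firm 1 maximizes expected profit; its first-order condition is 91 − q₁ − (1/2)E[q₂] − 26 = 0.
Substituting E[q₂] and solving: E[c₂] = 9.4, so q₁ = (91 − 2·26 + 9.4)/(3/2) = 32.2667.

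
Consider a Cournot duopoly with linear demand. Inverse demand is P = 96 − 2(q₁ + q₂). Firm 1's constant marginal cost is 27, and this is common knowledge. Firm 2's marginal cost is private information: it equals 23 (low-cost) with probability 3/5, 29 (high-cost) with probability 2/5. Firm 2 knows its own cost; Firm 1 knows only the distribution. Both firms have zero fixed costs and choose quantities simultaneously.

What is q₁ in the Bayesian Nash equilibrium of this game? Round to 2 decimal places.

11.23

Firm 2 with cost c maximizes (96 − 2(q₁+q₂) − c)·q₂, giving q₂(c) = (96 − c − 2q₁)/4.
E[c₂] = 3/5·23 + 2/5·29 = 25.4
Firm 1's FOC against E[q₂] yields q₁ = (96 − 2·27 + E[c₂])/6 = (96 − 54 + 25.4)/6 = 11.2333.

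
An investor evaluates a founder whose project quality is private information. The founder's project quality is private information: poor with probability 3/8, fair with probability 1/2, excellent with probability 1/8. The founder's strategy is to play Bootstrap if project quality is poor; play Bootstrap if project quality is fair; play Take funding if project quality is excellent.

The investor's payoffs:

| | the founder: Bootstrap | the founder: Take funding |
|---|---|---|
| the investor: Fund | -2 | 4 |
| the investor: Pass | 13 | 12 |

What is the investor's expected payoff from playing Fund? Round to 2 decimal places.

-1.25

E[Fund] = 3/8·(-2) + 1/2·(-2) + 1/8·4 = (-3/4) + (-1) + 1/2 = -5/4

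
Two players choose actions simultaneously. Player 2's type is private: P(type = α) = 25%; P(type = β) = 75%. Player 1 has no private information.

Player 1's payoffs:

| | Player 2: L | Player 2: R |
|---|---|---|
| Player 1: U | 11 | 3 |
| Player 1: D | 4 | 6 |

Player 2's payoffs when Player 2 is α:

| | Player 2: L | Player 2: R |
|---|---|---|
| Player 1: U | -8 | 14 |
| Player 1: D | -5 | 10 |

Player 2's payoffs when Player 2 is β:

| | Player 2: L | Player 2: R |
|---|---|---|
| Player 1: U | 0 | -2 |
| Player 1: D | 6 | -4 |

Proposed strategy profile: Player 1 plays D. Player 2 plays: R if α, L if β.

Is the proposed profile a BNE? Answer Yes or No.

No

Player 1 plays D: E[D] = 0.25·(6) + 0.75·(4) = 4.5; E[U] = 9. Not best-responding. ✗
Player 2 (type α), facing D: L gives -5, R gives 10. Proposed R is best. ✓
Player 2 (type β), facing D: L gives 6, R gives -4. Proposed L is best. ✓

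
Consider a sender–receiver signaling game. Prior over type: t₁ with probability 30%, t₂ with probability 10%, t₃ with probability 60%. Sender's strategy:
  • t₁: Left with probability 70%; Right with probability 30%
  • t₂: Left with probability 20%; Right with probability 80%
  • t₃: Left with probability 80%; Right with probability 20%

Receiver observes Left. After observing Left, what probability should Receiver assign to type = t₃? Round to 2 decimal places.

P(Left) = 0.3·0.7 + 0.1·0.2 + 0.6·0.8 = 0.71
P(t₃ | Left) = (0.6·0.8) / 0.71 = 0.48 / 0.71 = 0.676056

0.68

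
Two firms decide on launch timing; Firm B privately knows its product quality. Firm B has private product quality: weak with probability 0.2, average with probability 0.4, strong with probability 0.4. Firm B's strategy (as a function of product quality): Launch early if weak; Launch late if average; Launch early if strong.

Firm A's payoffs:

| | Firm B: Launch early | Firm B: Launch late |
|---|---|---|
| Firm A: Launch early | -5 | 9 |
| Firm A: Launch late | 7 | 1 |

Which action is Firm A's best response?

Launch late

Compute Firm A's expected payoff for each action, taking the expectation over Firm B's type.
E[Launch early] = 0.2·(-5) + 0.4·(9) + 0.4·(-5) = 0.6
E[Launch late] = 0.2·(7) + 0.4·(1) + 0.4·(7) = 4.6
Best response: Launch late (4.6 is the largest).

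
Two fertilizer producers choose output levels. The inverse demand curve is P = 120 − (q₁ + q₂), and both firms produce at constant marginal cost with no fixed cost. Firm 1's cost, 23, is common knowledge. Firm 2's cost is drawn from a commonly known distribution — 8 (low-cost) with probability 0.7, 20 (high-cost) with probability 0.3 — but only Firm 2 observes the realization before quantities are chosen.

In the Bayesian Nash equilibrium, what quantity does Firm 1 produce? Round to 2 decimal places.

Firm 2 with cost c maximizes (120 − (q₁+q₂) − c)·q₂, giving q₂(c) = (120 − c − q₁)/2.
E[c₂] = 0.7·8 + 0.3·20 = 11.6
Firm 1's FOC against E[q₂] yields q₁ = (120 − 2·23 + E[c₂])/3 = (120 − 46 + 11.6)/3 = 28.5333.

28.53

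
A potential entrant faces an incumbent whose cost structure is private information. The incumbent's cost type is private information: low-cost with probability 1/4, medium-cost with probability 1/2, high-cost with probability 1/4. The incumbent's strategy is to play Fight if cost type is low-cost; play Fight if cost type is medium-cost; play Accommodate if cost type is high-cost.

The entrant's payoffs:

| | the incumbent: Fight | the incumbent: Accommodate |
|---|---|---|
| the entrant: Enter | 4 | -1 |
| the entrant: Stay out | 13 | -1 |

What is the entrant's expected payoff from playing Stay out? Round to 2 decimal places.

9.50

E[Stay out] = 1/4·13 + 1/2·13 + 1/4·(-1) = 13/4 + 13/2 + (-1/4) = 19/2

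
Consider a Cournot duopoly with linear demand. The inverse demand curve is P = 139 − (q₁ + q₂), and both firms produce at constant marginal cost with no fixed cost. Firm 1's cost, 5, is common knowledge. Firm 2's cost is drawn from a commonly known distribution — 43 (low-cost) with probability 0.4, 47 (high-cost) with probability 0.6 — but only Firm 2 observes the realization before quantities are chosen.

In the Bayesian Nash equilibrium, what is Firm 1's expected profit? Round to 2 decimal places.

3379.48

Type-c best response for Firm 2: q₂(c) = (139 − c)/2 − q₁/2.
Firm 1 maximizes expected profit; its first-order condition is 139 − 2q₁ − E[q₂] − 5 = 0.
Substituting E[q₂] and solving: E[c₂] = 45.4, so q₁ = (139 − 2·5 + 45.4)/3 = 58.1333.
E[P] = 139 − (q₁ + E[q₂]) = 63.1333; Firm 1's expected profit = (E[P] − 5)·q₁ = (63.1333 − 5)·58.1333 = 3379.48.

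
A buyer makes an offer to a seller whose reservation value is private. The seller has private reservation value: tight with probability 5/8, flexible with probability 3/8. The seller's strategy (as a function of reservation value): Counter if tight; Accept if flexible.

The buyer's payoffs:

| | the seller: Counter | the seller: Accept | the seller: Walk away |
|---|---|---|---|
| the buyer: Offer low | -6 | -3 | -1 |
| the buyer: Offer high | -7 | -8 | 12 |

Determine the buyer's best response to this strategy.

E[Offer low] = 5/8·(-6) + 3/8·(-3) = -39/8
E[Offer high] = 5/8·(-7) + 3/8·(-8) = -59/8
Best response: Offer low (-39/8 is the largest).

Offer low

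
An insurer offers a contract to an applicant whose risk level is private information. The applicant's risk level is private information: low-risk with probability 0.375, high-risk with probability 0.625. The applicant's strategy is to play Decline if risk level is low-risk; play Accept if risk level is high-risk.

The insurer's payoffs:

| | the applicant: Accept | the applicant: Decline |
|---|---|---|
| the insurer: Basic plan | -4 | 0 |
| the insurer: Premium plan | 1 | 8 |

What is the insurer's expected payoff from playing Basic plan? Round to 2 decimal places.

Take the expectation over the applicant's risk level, weighting each type's action by its prior probability.
E[Basic plan] = 0.375·0 + 0.625·(-4) = 0 + (-2.5) = -2.5

-2.50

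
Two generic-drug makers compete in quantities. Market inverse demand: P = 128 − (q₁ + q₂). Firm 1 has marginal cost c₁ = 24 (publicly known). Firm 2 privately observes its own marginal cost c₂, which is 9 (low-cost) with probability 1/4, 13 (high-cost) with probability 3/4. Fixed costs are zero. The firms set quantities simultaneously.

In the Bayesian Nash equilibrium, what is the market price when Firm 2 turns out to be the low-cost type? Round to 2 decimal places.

53.17

Type-c best response for Firm 2: q₂(c) = (128 − c)/2 − q₁/2.
Firm 1 maximizes expected profit; its first-order condition is 128 − 2q₁ − E[q₂] − 24 = 0.
Substituting E[q₂] and solving: E[c₂] = 12, so q₁ = (128 − 2·24 + 12)/3 = 30.6667.
q₂(low-cost) = 44.1667, so P = 128 − (30.6667 + 44.1667) = 53.1667.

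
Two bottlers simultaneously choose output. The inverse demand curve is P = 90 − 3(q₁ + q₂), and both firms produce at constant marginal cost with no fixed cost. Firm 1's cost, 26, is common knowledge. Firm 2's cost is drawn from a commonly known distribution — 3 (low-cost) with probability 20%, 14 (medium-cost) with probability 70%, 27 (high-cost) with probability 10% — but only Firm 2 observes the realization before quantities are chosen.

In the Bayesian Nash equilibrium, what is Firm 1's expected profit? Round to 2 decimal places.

Firm 2 with cost c maximizes (90 − 3(q₁+q₂) − c)·q₂, giving q₂(c) = (90 − c − 3q₁)/6.
E[c₂] = 0.2·3 + 0.7·14 + 0.1·27 = 13.1
Firm 1's FOC against E[q₂] yields q₁ = (90 − 2·26 + E[c₂])/9 = (90 − 52 + 13.1)/9 = 5.67778.
E[P] = 90 − 3·(q₁ + E[q₂]) = 43.0333; Firm 1's expected profit = (E[P] − 26)·q₁ = (43.0333 − 26)·5.67778 = 96.7115.

96.71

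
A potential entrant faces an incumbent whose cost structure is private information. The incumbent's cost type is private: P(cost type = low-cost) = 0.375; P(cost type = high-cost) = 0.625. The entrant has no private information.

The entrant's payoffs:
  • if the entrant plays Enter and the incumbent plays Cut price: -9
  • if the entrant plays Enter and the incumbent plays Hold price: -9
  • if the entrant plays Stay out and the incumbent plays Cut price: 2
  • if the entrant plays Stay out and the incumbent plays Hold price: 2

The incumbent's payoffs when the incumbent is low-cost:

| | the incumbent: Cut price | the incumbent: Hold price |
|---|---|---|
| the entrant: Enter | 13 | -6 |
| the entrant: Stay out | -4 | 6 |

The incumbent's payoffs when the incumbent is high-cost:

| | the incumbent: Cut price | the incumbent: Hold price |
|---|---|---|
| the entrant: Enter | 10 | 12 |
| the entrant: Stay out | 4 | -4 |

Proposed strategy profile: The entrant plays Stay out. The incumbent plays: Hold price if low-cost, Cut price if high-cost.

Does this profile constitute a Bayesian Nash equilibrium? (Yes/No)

A profile is a BNE iff every type of every player is best-responding given beliefs about the other side.
The entrant plays Stay out: E[Stay out] = 0.375·(2) + 0.625·(2) = 2; E[Enter] = -9. Best-responding. ✓
The incumbent (cost type low-cost), facing Stay out: Cut price gives -4, Hold price gives 6. Proposed Hold price is best. ✓
The incumbent (cost type high-cost), facing Stay out: Cut price gives 4, Hold price gives -4. Proposed Cut price is best. ✓

Yes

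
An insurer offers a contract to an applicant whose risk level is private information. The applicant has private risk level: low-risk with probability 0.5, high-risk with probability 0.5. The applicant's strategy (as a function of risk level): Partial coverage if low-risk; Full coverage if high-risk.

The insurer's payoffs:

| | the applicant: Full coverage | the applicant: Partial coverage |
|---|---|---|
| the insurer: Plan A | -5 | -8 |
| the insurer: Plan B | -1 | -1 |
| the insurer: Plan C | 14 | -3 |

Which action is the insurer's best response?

Plan C

E[Plan A] = 0.5·(-8) + 0.5·(-5) = -6.5
E[Plan B] = 0.5·(-1) + 0.5·(-1) = -1
E[Plan C] = 0.5·(-3) + 0.5·(14) = 5.5
Best response: Plan C (5.5 is the largest).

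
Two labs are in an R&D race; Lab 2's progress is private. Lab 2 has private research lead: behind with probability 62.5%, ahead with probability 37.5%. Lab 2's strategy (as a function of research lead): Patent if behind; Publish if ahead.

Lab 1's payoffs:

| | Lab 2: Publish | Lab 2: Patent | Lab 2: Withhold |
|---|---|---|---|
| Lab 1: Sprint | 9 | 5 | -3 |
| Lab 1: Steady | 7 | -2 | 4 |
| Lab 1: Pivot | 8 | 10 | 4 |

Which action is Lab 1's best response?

E[Sprint] = 0.625·(5) + 0.375·(9) = 6.5
E[Steady] = 0.625·(-2) + 0.375·(7) = 1.375
E[Pivot] = 0.625·(10) + 0.375·(8) = 9.25
Best response: Pivot (9.25 is the largest).

Pivot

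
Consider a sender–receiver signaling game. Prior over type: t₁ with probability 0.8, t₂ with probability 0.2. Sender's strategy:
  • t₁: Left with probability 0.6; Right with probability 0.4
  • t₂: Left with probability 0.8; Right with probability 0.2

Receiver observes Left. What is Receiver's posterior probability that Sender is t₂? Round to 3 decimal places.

0.250

P(Left) = 0.8·0.6 + 0.2·0.8 = 0.64
P(t₂ | Left) = (0.2·0.8) / 0.64 = 0.16 / 0.64 = 0.25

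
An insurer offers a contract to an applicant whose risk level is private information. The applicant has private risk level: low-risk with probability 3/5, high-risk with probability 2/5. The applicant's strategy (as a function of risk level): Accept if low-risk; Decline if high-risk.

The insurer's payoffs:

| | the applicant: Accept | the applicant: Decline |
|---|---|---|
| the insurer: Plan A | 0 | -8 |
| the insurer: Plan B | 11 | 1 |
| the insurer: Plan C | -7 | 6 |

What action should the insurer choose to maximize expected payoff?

Plan B

Compute the insurer's expected payoff for each action, taking the expectation over the applicant's type.
E[Plan A] = 3/5·(0) + 2/5·(-8) = -16/5
E[Plan B] = 3/5·(11) + 2/5·(1) = 7
E[Plan C] = 3/5·(-7) + 2/5·(6) = -9/5
Best response: Plan B (7 is the largest).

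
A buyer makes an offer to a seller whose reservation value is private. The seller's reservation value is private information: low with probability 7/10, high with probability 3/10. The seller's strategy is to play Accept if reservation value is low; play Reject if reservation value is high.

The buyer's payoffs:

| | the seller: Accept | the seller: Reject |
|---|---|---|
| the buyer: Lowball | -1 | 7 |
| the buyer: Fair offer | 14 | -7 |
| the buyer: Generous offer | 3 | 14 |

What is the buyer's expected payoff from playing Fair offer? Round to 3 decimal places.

E[Fair offer] = 7/10·14 + 3/10·(-7) = 49/5 + (-21/10) = 77/10

7.700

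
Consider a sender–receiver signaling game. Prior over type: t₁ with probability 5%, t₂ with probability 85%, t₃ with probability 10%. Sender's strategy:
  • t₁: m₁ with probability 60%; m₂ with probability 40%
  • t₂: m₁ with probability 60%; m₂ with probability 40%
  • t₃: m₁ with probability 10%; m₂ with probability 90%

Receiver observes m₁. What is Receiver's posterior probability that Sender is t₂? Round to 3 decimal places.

Apply Bayes' rule using the sender's strategy as the likelihood.
P(m₁) = 0.05·0.6 + 0.85·0.6 + 0.1·0.1 = 0.55
P(t₂ | m₁) = (0.85·0.6) / 0.55 = 0.51 / 0.55 = 0.927273

0.927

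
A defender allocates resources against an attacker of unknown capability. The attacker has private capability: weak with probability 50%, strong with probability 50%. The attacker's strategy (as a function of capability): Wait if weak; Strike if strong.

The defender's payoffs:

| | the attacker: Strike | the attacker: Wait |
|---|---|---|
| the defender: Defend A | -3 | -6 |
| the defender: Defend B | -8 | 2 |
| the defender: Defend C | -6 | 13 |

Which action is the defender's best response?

Defend C

Compute the defender's expected payoff for each action, taking the expectation over the attacker's type.
E[Defend A] = 0.5·(-6) + 0.5·(-3) = -4.5
E[Defend B] = 0.5·(2) + 0.5·(-8) = -3
E[Defend C] = 0.5·(13) + 0.5·(-6) = 3.5
Best response: Defend C (3.5 is the largest).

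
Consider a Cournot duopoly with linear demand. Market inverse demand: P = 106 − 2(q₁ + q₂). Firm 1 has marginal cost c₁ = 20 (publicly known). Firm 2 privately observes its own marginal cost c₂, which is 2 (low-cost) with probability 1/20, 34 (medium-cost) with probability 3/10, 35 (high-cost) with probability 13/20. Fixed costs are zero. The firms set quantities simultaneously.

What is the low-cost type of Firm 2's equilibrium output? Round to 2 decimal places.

17.75

Firm 2 with cost c maximizes (106 − 2(q₁+q₂) − c)·q₂, giving q₂(c) = (106 − c − 2q₁)/4.
E[c₂] = 1/20·2 + 3/10·34 + 13/20·35 = 33.05
Firm 1's FOC against E[q₂] yields q₁ = (106 − 2·20 + E[c₂])/6 = (106 − 40 + 33.05)/6 = 16.5083.
q₂(low-cost) = (106 − 2 − 2·16.5083)/4 = 17.7458.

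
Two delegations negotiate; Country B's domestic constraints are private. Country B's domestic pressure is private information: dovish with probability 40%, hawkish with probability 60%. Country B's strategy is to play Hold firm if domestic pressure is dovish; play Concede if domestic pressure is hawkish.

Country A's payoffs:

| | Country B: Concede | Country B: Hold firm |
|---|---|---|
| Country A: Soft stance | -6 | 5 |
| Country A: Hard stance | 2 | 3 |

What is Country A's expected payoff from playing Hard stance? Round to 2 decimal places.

E[Hard stance] = 0.4·3 + 0.6·2 = 1.2 + 1.2 = 2.4

2.40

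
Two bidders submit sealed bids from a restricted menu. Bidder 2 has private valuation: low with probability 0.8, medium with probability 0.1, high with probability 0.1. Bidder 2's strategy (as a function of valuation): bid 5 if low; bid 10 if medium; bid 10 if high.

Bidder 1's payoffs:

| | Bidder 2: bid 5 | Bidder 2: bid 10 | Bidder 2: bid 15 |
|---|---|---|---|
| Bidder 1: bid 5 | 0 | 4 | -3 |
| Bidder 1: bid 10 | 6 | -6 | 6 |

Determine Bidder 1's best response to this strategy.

bid 10

E[bid 5] = 0.8·(0) + 0.1·(4) + 0.1·(4) = 0.8
E[bid 10] = 0.8·(6) + 0.1·(-6) + 0.1·(-6) = 3.6
Best response: bid 10 (3.6 is the largest).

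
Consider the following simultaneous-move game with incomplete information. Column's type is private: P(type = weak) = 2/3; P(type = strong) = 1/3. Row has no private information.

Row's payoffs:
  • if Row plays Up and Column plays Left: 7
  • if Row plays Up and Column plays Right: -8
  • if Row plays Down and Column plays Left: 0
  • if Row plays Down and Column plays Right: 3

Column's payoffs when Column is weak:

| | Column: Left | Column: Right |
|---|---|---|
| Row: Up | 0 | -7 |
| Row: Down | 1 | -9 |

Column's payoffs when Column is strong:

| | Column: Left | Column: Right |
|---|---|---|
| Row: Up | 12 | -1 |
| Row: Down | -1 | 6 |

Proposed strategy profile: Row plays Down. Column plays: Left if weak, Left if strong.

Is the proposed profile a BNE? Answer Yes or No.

No

A profile is a BNE iff every type of every player is best-responding given beliefs about the other side.
Row plays Down: E[Down] = 2/3·(0) + 1/3·(0) = 0; E[Up] = 7. Not best-responding. ✗
Column (type weak), facing Down: Left gives 1, Right gives -9. Proposed Left is best. ✓
Column (type strong), facing Down: Left gives -1, Right gives 6. Proposed Left is not best — profitable deviation exists. ✗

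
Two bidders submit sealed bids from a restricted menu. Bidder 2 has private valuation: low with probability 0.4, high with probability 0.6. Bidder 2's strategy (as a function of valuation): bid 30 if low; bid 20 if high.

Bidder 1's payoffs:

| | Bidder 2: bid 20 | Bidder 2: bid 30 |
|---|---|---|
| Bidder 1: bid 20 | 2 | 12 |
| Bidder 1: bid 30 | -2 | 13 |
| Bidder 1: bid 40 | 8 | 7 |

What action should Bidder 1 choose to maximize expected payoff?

E[bid 20] = 0.4·(12) + 0.6·(2) = 6
E[bid 30] = 0.4·(13) + 0.6·(-2) = 4
E[bid 40] = 0.4·(7) + 0.6·(8) = 7.6
Best response: bid 40 (7.6 is the largest).

bid 40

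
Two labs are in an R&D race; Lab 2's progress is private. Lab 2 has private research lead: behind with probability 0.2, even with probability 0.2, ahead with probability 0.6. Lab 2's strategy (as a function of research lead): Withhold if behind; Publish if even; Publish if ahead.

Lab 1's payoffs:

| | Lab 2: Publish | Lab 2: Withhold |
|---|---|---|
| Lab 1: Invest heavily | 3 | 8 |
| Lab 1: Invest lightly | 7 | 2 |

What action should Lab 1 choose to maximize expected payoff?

Invest lightly

E[Invest heavily] = 0.2·(8) + 0.2·(3) + 0.6·(3) = 4
E[Invest lightly] = 0.2·(2) + 0.2·(7) + 0.6·(7) = 6
Best response: Invest lightly (6 is the largest).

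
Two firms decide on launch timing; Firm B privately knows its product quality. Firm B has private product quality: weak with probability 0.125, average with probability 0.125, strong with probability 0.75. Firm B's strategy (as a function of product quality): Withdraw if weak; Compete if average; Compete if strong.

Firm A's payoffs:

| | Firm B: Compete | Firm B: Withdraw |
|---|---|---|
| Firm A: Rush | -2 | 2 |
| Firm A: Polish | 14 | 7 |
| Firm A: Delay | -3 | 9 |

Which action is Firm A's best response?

Compute Firm A's expected payoff for each action, taking the expectation over Firm B's type.
E[Rush] = 0.125·(2) + 0.125·(-2) + 0.75·(-2) = -1.5
E[Polish] = 0.125·(7) + 0.125·(14) + 0.75·(14) = 13.125
E[Delay] = 0.125·(9) + 0.125·(-3) + 0.75·(-3) = -1.5
Best response: Polish (13.125 is the largest).

Polish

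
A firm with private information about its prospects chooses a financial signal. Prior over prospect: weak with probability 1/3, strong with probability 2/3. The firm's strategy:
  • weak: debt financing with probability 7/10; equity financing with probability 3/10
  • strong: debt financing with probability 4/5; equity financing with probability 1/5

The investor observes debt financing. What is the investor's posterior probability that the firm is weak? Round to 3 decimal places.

0.304

P(debt financing) = (1/3)·(7/10) + (2/3)·(4/5) = 23/30
P(weak | debt financing) = ((1/3)·(7/10)) / (23/30) = (7/30) / (23/30) = 7/23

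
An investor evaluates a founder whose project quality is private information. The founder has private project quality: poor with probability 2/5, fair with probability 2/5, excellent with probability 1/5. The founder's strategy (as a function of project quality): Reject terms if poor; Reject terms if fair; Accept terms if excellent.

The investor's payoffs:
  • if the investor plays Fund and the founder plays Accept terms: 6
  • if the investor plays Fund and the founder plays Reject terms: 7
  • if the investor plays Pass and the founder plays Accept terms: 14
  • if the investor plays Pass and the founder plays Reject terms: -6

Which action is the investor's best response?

Fund

Compute the investor's expected payoff for each action, taking the expectation over the founder's type.
E[Fund] = 2/5·(7) + 2/5·(7) + 1/5·(6) = 34/5
E[Pass] = 2/5·(-6) + 2/5·(-6) + 1/5·(14) = -2
Best response: Fund (34/5 is the largest).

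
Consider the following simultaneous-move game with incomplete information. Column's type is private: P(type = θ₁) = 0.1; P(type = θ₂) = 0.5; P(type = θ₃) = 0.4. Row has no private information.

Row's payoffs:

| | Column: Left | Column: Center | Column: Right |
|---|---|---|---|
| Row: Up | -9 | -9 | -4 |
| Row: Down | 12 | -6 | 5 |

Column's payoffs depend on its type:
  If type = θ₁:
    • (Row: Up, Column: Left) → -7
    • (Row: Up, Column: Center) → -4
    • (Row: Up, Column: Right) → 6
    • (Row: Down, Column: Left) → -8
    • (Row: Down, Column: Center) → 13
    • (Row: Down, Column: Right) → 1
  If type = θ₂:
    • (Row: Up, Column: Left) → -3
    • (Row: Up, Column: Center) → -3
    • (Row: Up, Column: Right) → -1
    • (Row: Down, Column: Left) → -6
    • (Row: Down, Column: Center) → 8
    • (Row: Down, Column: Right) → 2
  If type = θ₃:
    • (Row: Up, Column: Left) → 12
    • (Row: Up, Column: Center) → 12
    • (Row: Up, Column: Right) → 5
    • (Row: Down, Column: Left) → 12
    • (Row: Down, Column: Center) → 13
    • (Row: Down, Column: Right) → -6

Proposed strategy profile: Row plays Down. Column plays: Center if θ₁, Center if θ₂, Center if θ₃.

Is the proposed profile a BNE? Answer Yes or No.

Row plays Down: E[Down] = 0.1·(-6) + 0.5·(-6) + 0.4·(-6) = -6; E[Up] = -9. Best-responding. ✓
Column (type θ₁), facing Down: Left gives -8, Center gives 13, Right gives 1. Proposed Center is best. ✓
Column (type θ₂), facing Down: Left gives -6, Center gives 8, Right gives 2. Proposed Center is best. ✓
Column (type θ₃), facing Down: Left gives 12, Center gives 13, Right gives -6. Proposed Center is best. ✓

Yes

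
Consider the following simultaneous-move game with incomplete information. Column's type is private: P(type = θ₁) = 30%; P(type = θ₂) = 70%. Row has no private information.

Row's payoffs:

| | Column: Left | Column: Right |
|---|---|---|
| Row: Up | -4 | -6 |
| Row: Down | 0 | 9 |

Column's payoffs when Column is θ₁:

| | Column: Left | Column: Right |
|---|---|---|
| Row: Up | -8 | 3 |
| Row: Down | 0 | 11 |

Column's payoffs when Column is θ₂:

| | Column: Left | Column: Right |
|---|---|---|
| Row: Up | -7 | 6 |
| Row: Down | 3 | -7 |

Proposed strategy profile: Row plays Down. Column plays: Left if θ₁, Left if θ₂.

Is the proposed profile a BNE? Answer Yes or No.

Row plays Down: E[Down] = 0.3·(0) + 0.7·(0) = 0; E[Up] = -4. Best-responding. ✓
Column (type θ₁), facing Down: Left gives 0, Right gives 11. Proposed Left is not best — profitable deviation exists. ✗
Column (type θ₂), facing Down: Left gives 3, Right gives -7. Proposed Left is best. ✓

No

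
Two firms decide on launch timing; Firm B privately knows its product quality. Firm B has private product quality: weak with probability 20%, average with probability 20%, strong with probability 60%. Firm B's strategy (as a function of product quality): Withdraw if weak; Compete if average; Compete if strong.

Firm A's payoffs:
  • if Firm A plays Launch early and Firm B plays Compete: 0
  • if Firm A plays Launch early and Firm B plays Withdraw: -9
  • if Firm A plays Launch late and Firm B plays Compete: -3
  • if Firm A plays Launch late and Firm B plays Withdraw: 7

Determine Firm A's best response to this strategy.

Launch late

E[Launch early] = 0.2·(-9) + 0.2·(0) + 0.6·(0) = -1.8
E[Launch late] = 0.2·(7) + 0.2·(-3) + 0.6·(-3) = -1
Best response: Launch late (-1 is the largest).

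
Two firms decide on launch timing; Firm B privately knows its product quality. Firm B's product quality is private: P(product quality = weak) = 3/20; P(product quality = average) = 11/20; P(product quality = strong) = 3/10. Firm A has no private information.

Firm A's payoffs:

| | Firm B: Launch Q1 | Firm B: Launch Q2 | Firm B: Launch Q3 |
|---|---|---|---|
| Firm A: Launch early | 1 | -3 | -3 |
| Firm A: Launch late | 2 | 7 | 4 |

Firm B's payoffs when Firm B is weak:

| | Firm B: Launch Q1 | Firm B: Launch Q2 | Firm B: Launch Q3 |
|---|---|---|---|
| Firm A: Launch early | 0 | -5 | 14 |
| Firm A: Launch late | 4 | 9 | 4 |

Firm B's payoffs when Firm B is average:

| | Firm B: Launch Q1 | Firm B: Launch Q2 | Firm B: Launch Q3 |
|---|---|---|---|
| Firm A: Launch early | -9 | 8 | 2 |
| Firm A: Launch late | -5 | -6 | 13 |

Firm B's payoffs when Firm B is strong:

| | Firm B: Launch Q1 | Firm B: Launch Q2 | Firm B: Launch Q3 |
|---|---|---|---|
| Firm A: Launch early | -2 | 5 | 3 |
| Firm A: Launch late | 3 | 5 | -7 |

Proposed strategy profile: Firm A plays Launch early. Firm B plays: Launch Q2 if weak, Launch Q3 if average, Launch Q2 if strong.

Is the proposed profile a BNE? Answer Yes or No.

No

Firm A plays Launch early: E[Launch early] = 3/20·(-3) + 11/20·(-3) + 3/10·(-3) = -3; E[Launch late] = 107/20. Not best-responding. ✗
Firm B (product quality weak), facing Launch early: Launch Q1 gives 0, Launch Q2 gives -5, Launch Q3 gives 14. Proposed Launch Q2 is not best — profitable deviation exists. ✗
Firm B (product quality average), facing Launch early: Launch Q1 gives -9, Launch Q2 gives 8, Launch Q3 gives 2. Proposed Launch Q3 is not best — profitable deviation exists. ✗
Firm B (product quality strong), facing Launch early: Launch Q1 gives -2, Launch Q2 gives 5, Launch Q3 gives 3. Proposed Launch Q2 is best. ✓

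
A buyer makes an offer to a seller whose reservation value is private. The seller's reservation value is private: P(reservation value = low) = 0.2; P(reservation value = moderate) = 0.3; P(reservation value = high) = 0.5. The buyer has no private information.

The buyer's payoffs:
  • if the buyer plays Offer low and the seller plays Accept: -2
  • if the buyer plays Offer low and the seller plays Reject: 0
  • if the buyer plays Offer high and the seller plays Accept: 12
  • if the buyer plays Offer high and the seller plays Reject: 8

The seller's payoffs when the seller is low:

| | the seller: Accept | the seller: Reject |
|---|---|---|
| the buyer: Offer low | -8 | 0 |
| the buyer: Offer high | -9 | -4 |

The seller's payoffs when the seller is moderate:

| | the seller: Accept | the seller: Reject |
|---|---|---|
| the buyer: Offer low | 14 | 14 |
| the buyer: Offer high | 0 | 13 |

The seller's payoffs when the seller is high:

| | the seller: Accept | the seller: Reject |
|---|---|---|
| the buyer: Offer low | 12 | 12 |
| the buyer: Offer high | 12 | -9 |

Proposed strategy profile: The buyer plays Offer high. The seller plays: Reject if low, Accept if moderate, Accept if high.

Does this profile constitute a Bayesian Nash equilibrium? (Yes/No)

No

A profile is a BNE iff every type of every player is best-responding given beliefs about the other side.
The buyer plays Offer high: E[Offer high] = 0.2·(8) + 0.3·(12) + 0.5·(12) = 11.2; E[Offer low] = -1.6. Best-responding. ✓
The seller (reservation value low), facing Offer high: Accept gives -9, Reject gives -4. Proposed Reject is best. ✓
The seller (reservation value moderate), facing Offer high: Accept gives 0, Reject gives 13. Proposed Accept is not best — profitable deviation exists. ✗
The seller (reservation value high), facing Offer high: Accept gives 12, Reject gives -9. Proposed Accept is best. ✓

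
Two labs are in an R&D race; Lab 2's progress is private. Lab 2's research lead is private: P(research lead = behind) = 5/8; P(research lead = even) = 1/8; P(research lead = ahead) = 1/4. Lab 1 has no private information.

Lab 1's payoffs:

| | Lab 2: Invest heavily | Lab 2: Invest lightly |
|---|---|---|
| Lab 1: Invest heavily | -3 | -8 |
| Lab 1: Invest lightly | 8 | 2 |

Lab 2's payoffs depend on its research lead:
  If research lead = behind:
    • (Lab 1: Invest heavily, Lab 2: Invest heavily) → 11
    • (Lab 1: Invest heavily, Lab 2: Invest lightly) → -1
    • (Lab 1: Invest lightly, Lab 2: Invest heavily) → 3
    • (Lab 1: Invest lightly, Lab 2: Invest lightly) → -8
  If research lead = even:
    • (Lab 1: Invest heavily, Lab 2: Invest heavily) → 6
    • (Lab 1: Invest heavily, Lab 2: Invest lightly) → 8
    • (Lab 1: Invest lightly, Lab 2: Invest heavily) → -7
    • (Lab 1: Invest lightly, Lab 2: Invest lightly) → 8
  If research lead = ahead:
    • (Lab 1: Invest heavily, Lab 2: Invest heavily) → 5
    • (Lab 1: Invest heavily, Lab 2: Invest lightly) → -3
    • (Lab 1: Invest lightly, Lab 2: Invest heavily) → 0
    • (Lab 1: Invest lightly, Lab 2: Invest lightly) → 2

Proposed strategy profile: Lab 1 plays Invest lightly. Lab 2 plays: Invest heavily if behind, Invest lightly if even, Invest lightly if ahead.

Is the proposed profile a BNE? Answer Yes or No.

Lab 1 plays Invest lightly: E[Invest lightly] = 5/8·(8) + 1/8·(2) + 1/4·(2) = 23/4; E[Invest heavily] = -39/8. Best-responding. ✓
Lab 2 (research lead behind), facing Invest lightly: Invest heavily gives 3, Invest lightly gives -8. Proposed Invest heavily is best. ✓
Lab 2 (research lead even), facing Invest lightly: Invest heavily gives -7, Invest lightly gives 8. Proposed Invest lightly is best. ✓
Lab 2 (research lead ahead), facing Invest lightly: Invest heavily gives 0, Invest lightly gives 2. Proposed Invest lightly is best. ✓

Yes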